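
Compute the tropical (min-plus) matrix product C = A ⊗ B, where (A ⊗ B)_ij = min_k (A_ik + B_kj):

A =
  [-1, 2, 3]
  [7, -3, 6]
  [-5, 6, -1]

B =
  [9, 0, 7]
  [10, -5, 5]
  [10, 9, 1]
A ⊗ B =
  [8, -3, 4]
  [7, -8, 2]
  [4, -5, 0]

Apply the min-plus product entry-by-entry:
  C[0][0] = min over k of (A[0][0] + B[0][0] = -1 + 9 = 8, A[0][1] + B[1][0] = 2 + 10 = 12, A[0][2] + B[2][0] = 3 + 10 = 13) = 8 (attained at k = 0)
  C[0][1] = min over k of (A[0][0] + B[0][1] = -1 + 0 = -1, A[0][1] + B[1][1] = 2 + -5 = -3, A[0][2] + B[2][1] = 3 + 9 = 12) = -3 (attained at k = 1)
  C[0][2] = min over k of (A[0][0] + B[0][2] = -1 + 7 = 6, A[0][1] + B[1][2] = 2 + 5 = 7, A[0][2] + B[2][2] = 3 + 1 = 4) = 4 (attained at k = 2)
  C[1][0] = min over k of (A[1][0] + B[0][0] = 7 + 9 = 16, A[1][1] + B[1][0] = -3 + 10 = 7, A[1][2] + B[2][0] = 6 + 10 = 16) = 7 (attained at k = 1)
  C[1][1] = min over k of (A[1][0] + B[0][1] = 7 + 0 = 7, A[1][1] + B[1][1] = -3 + -5 = -8, A[1][2] + B[2][1] = 6 + 9 = 15) = -8 (attained at k = 1)
  C[1][2] = min over k of (A[1][0] + B[0][2] = 7 + 7 = 14, A[1][1] + B[1][2] = -3 + 5 = 2, A[1][2] + B[2][2] = 6 + 1 = 7) = 2 (attained at k = 1)
  C[2][0] = min over k of (A[2][0] + B[0][0] = -5 + 9 = 4, A[2][1] + B[1][0] = 6 + 10 = 16, A[2][2] + B[2][0] = -1 + 10 = 9) = 4 (attained at k = 0)
  C[2][1] = min over k of (A[2][0] + B[0][1] = -5 + 0 = -5, A[2][1] + B[1][1] = 6 + -5 = 1, A[2][2] + B[2][1] = -1 + 9 = 8) = -5 (attained at k = 0)
  C[2][2] = min over k of (A[2][0] + B[0][2] = -5 + 7 = 2, A[2][1] + B[1][2] = 6 + 5 = 11, A[2][2] + B[2][2] = -1 + 1 = 0) = 0 (attained at k = 2)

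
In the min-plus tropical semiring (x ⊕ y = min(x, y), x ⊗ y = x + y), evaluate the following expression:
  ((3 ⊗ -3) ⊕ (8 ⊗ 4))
((3 ⊗ -3) ⊕ (8 ⊗ 4)) = 0

Expand innermost to outermost. Recall ⊕ takes the minimum of its arguments and ⊗ takes their sum. Working out the expression ((3 ⊗ -3) ⊕ (8 ⊗ 4)) gives 0.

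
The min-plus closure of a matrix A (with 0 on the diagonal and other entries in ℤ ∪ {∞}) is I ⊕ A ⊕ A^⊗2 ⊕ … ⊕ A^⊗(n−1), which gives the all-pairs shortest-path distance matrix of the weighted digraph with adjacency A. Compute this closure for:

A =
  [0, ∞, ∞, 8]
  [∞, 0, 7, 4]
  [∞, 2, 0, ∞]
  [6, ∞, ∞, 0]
Closure =
  [0, ∞, ∞, 8]
  [10, 0, 7, 4]
  [12, 2, 0, 6]
  [6, ∞, ∞, 0]

This is the Floyd-Warshall all-pairs shortest-path computation. For each intermediate vertex k = 0, 1, …, 3, update dist[i][j] ← min(dist[i][j], dist[i][k] + dist[k][j]). The final matrix gives, for each (i, j), the minimum total weight of any directed path from i to j (possibly empty when i = j).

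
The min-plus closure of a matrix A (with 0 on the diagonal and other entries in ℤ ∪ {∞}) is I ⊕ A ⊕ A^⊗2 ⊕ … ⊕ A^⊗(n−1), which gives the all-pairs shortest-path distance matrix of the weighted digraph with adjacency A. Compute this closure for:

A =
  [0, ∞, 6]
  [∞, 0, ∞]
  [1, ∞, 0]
Closure =
  [0, ∞, 6]
  [∞, 0, ∞]
  [1, ∞, 0]

This is the Floyd-Warshall all-pairs shortest-path computation. For each intermediate vertex k = 0, 1, …, 2, update dist[i][j] ← min(dist[i][j], dist[i][k] + dist[k][j]). The final matrix gives, for each (i, j), the minimum total weight of any directed path from i to j (possibly empty when i = j).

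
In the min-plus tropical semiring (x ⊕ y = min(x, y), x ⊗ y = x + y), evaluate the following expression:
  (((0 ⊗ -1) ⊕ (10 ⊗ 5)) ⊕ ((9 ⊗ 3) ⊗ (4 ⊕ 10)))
(((0 ⊗ -1) ⊕ (10 ⊗ 5)) ⊕ ((9 ⊗ 3) ⊗ (4 ⊕ 10))) = -1

Expand innermost to outermost. Recall ⊕ takes the minimum of its arguments and ⊗ takes their sum. Working out the expression (((0 ⊗ -1) ⊕ (10 ⊗ 5)) ⊕ ((9 ⊗ 3) ⊗ (4 ⊕ 10))) gives -1.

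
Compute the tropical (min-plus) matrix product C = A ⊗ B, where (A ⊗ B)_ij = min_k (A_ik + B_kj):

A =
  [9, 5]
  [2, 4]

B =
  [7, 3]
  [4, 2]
A ⊗ B =
  [9, 7]
  [8, 5]

Apply the min-plus product entry-by-entry:
  C[0][0] = min over k of (A[0][0] + B[0][0] = 9 + 7 = 16, A[0][1] + B[1][0] = 5 + 4 = 9) = 9 (attained at k = 1)
  C[0][1] = min over k of (A[0][0] + B[0][1] = 9 + 3 = 12, A[0][1] + B[1][1] = 5 + 2 = 7) = 7 (attained at k = 1)
  C[1][0] = min over k of (A[1][0] + B[0][0] = 2 + 7 = 9, A[1][1] + B[1][0] = 4 + 4 = 8) = 8 (attained at k = 1)
  C[1][1] = min over k of (A[1][0] + B[0][1] = 2 + 3 = 5, A[1][1] + B[1][1] = 4 + 2 = 6) = 5 (attained at k = 0)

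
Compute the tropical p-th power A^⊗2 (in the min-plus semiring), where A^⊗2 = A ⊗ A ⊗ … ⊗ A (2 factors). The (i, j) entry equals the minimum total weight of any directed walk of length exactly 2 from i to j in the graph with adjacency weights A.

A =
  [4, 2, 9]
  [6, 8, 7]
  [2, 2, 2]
A^⊗2 =
  [8, 6, 9]
  [9, 8, 9]
  [4, 4, 4]

Each entry (A^⊗2)_ij equals the minimum over all length-2 walks i = v_0 → v_1 → … → v_2 = j of Σ_t A[v_t][v_{t+1}]. For example, for (i, j) = (0, 2) we minimise over 3 possible intermediate vertex sequences; the minimum is 9, attained along the walk 0 → 1 → 2.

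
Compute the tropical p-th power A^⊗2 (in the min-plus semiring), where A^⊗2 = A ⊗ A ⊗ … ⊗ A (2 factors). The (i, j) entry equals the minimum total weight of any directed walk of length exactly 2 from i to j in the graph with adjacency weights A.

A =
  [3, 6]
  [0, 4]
A^⊗2 =
  [6, 9]
  [3, 6]

Each entry (A^⊗2)_ij equals the minimum over all length-2 walks i = v_0 → v_1 → … → v_2 = j of Σ_t A[v_t][v_{t+1}]. For example, for (i, j) = (0, 1) we minimise over 2 possible intermediate vertex sequences; the minimum is 9, attained along the walk 0 → 0 → 1.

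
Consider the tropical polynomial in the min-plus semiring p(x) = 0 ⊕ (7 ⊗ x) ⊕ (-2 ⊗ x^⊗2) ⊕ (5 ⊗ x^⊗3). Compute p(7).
p(7) = 0

A tropical monomial a ⊗ x^⊗i evaluates to a + i · x. Evaluating each term at x = 7:
  Term 0 contributes 0 + 0 · 7 = 0
  Term 1 contributes 7 + 1 · 7 = 14
  Term 2 contributes -2 + 2 · 7 = 12
  Term 3 contributes 5 + 3 · 7 = 26
p(7) = ⊕ of these = min[0, 14, 12, 26] = 0.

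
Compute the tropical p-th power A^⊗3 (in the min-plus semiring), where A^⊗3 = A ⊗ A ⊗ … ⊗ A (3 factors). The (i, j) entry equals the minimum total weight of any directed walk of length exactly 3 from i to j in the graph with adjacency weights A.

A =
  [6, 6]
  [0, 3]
A^⊗3 =
  [9, 12]
  [6, 9]

Each entry (A^⊗3)_ij equals the minimum over all length-3 walks i = v_0 → v_1 → … → v_3 = j of Σ_t A[v_t][v_{t+1}]. For example, for (i, j) = (0, 1) we minimise over 4 possible intermediate vertex sequences; the minimum is 12, attained along the walk 0 → 1 → 0 → 1.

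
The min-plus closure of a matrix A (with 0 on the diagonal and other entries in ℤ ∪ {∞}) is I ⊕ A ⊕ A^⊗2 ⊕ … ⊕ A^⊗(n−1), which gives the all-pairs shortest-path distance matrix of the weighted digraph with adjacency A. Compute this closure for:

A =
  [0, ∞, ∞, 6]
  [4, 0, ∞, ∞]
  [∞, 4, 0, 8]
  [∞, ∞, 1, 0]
Closure =
  [0, 11, 7, 6]
  [4, 0, 11, 10]
  [8, 4, 0, 8]
  [9, 5, 1, 0]

This is the Floyd-Warshall all-pairs shortest-path computation. For each intermediate vertex k = 0, 1, …, 3, update dist[i][j] ← min(dist[i][j], dist[i][k] + dist[k][j]). The final matrix gives, for each (i, j), the minimum total weight of any directed path from i to j (possibly empty when i = j).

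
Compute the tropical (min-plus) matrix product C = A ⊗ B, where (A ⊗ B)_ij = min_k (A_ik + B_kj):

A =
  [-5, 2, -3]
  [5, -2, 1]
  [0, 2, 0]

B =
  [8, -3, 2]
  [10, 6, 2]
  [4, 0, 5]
A ⊗ B =
  [1, -8, -3]
  [5, 1, 0]
  [4, -3, 2]

Apply the min-plus product entry-by-entry:
  C[0][0] = min over k of (A[0][0] + B[0][0] = -5 + 8 = 3, A[0][1] + B[1][0] = 2 + 10 = 12, A[0][2] + B[2][0] = -3 + 4 = 1) = 1 (attained at k = 2)
  C[0][1] = min over k of (A[0][0] + B[0][1] = -5 + -3 = -8, A[0][1] + B[1][1] = 2 + 6 = 8, A[0][2] + B[2][1] = -3 + 0 = -3) = -8 (attained at k = 0)
  C[0][2] = min over k of (A[0][0] + B[0][2] = -5 + 2 = -3, A[0][1] + B[1][2] = 2 + 2 = 4, A[0][2] + B[2][2] = -3 + 5 = 2) = -3 (attained at k = 0)
  C[1][0] = min over k of (A[1][0] + B[0][0] = 5 + 8 = 13, A[1][1] + B[1][0] = -2 + 10 = 8, A[1][2] + B[2][0] = 1 + 4 = 5) = 5 (attained at k = 2)
  C[1][1] = min over k of (A[1][0] + B[0][1] = 5 + -3 = 2, A[1][1] + B[1][1] = -2 + 6 = 4, A[1][2] + B[2][1] = 1 + 0 = 1) = 1 (attained at k = 2)
  C[1][2] = min over k of (A[1][0] + B[0][2] = 5 + 2 = 7, A[1][1] + B[1][2] = -2 + 2 = 0, A[1][2] + B[2][2] = 1 + 5 = 6) = 0 (attained at k = 1)
  C[2][0] = min over k of (A[2][0] + B[0][0] = 0 + 8 = 8, A[2][1] + B[1][0] = 2 + 10 = 12, A[2][2] + B[2][0] = 0 + 4 = 4) = 4 (attained at k = 2)
  C[2][1] = min over k of (A[2][0] + B[0][1] = 0 + -3 = -3, A[2][1] + B[1][1] = 2 + 6 = 8, A[2][2] + B[2][1] = 0 + 0 = 0) = -3 (attained at k = 0)
  C[2][2] = min over k of (A[2][0] + B[0][2] = 0 + 2 = 2, A[2][1] + B[1][2] = 2 + 2 = 4, A[2][2] + B[2][2] = 0 + 5 = 5) = 2 (attained at k = 0)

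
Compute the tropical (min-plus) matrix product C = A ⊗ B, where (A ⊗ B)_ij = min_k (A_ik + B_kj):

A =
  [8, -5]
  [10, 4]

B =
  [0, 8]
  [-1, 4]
A ⊗ B =
  [-6, -1]
  [3, 8]

Apply the min-plus product entry-by-entry:
  C[0][0] = min over k of (A[0][0] + B[0][0] = 8 + 0 = 8, A[0][1] + B[1][0] = -5 + -1 = -6) = -6 (attained at k = 1)
  C[0][1] = min over k of (A[0][0] + B[0][1] = 8 + 8 = 16, A[0][1] + B[1][1] = -5 + 4 = -1) = -1 (attained at k = 1)
  C[1][0] = min over k of (A[1][0] + B[0][0] = 10 + 0 = 10, A[1][1] + B[1][0] = 4 + -1 = 3) = 3 (attained at k = 1)
  C[1][1] = min over k of (A[1][0] + B[0][1] = 10 + 8 = 18, A[1][1] + B[1][1] = 4 + 4 = 8) = 8 (attained at k = 1)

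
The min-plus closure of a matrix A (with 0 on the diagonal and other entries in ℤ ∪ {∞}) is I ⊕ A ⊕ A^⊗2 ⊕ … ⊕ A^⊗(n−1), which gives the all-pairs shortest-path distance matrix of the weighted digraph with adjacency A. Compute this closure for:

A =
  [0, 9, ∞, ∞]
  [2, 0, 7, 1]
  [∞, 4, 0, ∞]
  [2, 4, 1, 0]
Closure =
  [0, 9, 11, 10]
  [2, 0, 2, 1]
  [6, 4, 0, 5]
  [2, 4, 1, 0]

This is the Floyd-Warshall all-pairs shortest-path computation. For each intermediate vertex k = 0, 1, …, 3, update dist[i][j] ← min(dist[i][j], dist[i][k] + dist[k][j]). The final matrix gives, for each (i, j), the minimum total weight of any directed path from i to j (possibly empty when i = j).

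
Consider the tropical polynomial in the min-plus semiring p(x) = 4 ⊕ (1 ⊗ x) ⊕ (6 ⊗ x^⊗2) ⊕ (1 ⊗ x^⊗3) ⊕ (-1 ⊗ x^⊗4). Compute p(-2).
p(-2) = -9

A tropical monomial a ⊗ x^⊗i evaluates to a + i · x. Evaluating each term at x = -2:
  Term 0 contributes 4 + 0 · -2 = 4
  Term 1 contributes 1 + 1 · -2 = -1
  Term 2 contributes 6 + 2 · -2 = 2
  Term 3 contributes 1 + 3 · -2 = -5
  Term 4 contributes -1 + 4 · -2 = -9
p(-2) = ⊕ of these = min[4, -1, 2, -5, -9] = -9.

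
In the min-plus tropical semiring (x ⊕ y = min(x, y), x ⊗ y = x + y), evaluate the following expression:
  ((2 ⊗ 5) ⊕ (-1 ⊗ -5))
((2 ⊗ 5) ⊕ (-1 ⊗ -5)) = -6

Expand innermost to outermost. Recall ⊕ takes the minimum of its arguments and ⊗ takes their sum. Working out the expression ((2 ⊗ 5) ⊕ (-1 ⊗ -5)) gives -6.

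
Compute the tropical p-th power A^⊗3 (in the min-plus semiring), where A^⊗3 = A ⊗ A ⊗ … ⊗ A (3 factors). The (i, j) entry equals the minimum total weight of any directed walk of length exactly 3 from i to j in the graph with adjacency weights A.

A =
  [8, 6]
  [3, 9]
A^⊗3 =
  [17, 15]
  [12, 17]

Each entry (A^⊗3)_ij equals the minimum over all length-3 walks i = v_0 → v_1 → … → v_3 = j of Σ_t A[v_t][v_{t+1}]. For example, for (i, j) = (0, 1) we minimise over 4 possible intermediate vertex sequences; the minimum is 15, attained along the walk 0 → 1 → 0 → 1.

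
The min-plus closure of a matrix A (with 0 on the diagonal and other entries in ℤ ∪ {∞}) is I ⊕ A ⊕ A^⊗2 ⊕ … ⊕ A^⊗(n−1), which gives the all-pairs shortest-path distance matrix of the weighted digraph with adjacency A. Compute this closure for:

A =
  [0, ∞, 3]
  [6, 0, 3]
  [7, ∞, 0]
Closure =
  [0, ∞, 3]
  [6, 0, 3]
  [7, ∞, 0]

This is the Floyd-Warshall all-pairs shortest-path computation. For each intermediate vertex k = 0, 1, …, 2, update dist[i][j] ← min(dist[i][j], dist[i][k] + dist[k][j]). The final matrix gives, for each (i, j), the minimum total weight of any directed path from i to j (possibly empty when i = j).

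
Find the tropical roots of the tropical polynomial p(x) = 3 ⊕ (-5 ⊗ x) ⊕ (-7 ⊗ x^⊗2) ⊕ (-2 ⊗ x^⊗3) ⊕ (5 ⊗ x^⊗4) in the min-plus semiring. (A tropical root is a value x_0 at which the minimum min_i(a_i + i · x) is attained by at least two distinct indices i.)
Roots: {-7, -5, 2, 8}

Each tropical root is a break point of the lower envelope of the lines y = a_i + i · x (there are 5 lines, with slopes 0, 1, ..., 4). Only the lines that attain the minimum somewhere contribute to roots; other lines are dominated. Here the surviving (envelope) indices are i = 4, i = 3, i = 2, i = 1, i = 0.
Intersections between consecutive envelope lines give the roots: for adjacent envelope indices i < j the intersection is x = (a_i − a_j) / (j − i). Reading off the sorted break points: {-7, -5, 2, 8}.
Verification: at each break x_0, at least two indices attain the minimum of min_i(a_i + i · x_0).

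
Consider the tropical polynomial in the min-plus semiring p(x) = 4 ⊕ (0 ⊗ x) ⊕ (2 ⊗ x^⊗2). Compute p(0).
p(0) = 0

A tropical monomial a ⊗ x^⊗i evaluates to a + i · x. Evaluating each term at x = 0:
  Term 0 contributes 4 + 0 · 0 = 4
  Term 1 contributes 0 + 1 · 0 = 0
  Term 2 contributes 2 + 2 · 0 = 2
p(0) = ⊕ of these = min[4, 0, 2] = 0.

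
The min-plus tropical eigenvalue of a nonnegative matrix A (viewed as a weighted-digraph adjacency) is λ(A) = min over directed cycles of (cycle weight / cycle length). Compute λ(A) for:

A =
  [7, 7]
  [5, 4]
λ(A) = 4

Enumerate directed cycles and compute their means (weight / length). Sample:
  cycle 0 → 0: weight = 7, length = 1, mean = 7/1 ≈ 7.000
  cycle 1 → 1: weight = 4, length = 1, mean = 4/1 ≈ 4.000
  cycle 0 → 1 → 0: weight = 12, length = 2, mean = 12/2 ≈ 6.000
  cycle 1 → 0 → 1: weight = 12, length = 2, mean = 12/2 ≈ 6.000
Minimum mean = 4.000, attained e.g. along the cycle 1 → 1 with weight 4 and length 1. So λ(A) = 4/1 = 4.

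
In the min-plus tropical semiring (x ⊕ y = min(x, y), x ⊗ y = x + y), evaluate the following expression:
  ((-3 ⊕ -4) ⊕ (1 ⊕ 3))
((-3 ⊕ -4) ⊕ (1 ⊕ 3)) = -4

Expand innermost to outermost. Recall ⊕ takes the minimum of its arguments and ⊗ takes their sum. Working out the expression ((-3 ⊕ -4) ⊕ (1 ⊕ 3)) gives -4.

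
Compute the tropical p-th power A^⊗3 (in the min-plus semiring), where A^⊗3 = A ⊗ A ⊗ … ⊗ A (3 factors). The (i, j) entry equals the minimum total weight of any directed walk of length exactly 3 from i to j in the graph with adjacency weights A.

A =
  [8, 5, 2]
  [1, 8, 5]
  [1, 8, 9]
A^⊗3 =
  [11, 8, 5]
  [4, 11, 8]
  [4, 11, 11]

Each entry (A^⊗3)_ij equals the minimum over all length-3 walks i = v_0 → v_1 → … → v_3 = j of Σ_t A[v_t][v_{t+1}]. For example, for (i, j) = (0, 2) we minimise over 9 possible intermediate vertex sequences; the minimum is 5, attained along the walk 0 → 2 → 0 → 2.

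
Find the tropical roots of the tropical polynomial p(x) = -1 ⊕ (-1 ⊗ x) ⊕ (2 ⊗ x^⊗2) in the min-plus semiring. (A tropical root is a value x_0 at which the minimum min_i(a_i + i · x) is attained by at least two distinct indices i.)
Roots: {-3, 0}

Each tropical root is a break point of the lower envelope of the lines y = a_i + i · x (there are 3 lines, with slopes 0, 1, ..., 2). Only the lines that attain the minimum somewhere contribute to roots; other lines are dominated. Here the surviving (envelope) indices are i = 2, i = 1, i = 0.
Intersections between consecutive envelope lines give the roots: for adjacent envelope indices i < j the intersection is x = (a_i − a_j) / (j − i). Reading off the sorted break points: {-3, 0}.
Verification: at each break x_0, at least two indices attain the minimum of min_i(a_i + i · x_0).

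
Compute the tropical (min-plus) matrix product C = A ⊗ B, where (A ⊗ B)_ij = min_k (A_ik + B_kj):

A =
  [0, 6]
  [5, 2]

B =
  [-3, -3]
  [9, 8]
A ⊗ B =
  [-3, -3]
  [2, 2]

Apply the min-plus product entry-by-entry:
  C[0][0] = min over k of (A[0][0] + B[0][0] = 0 + -3 = -3, A[0][1] + B[1][0] = 6 + 9 = 15) = -3 (attained at k = 0)
  C[0][1] = min over k of (A[0][0] + B[0][1] = 0 + -3 = -3, A[0][1] + B[1][1] = 6 + 8 = 14) = -3 (attained at k = 0)
  C[1][0] = min over k of (A[1][0] + B[0][0] = 5 + -3 = 2, A[1][1] + B[1][0] = 2 + 9 = 11) = 2 (attained at k = 0)
  C[1][1] = min over k of (A[1][0] + B[0][1] = 5 + -3 = 2, A[1][1] + B[1][1] = 2 + 8 = 10) = 2 (attained at k = 0)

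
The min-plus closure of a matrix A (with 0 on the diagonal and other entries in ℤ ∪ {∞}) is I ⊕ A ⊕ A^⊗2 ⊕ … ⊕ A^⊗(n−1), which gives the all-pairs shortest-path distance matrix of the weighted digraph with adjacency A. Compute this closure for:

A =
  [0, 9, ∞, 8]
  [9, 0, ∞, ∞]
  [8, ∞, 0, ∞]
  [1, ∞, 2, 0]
Closure =
  [0, 9, 10, 8]
  [9, 0, 19, 17]
  [8, 17, 0, 16]
  [1, 10, 2, 0]

This is the Floyd-Warshall all-pairs shortest-path computation. For each intermediate vertex k = 0, 1, …, 3, update dist[i][j] ← min(dist[i][j], dist[i][k] + dist[k][j]). The final matrix gives, for each (i, j), the minimum total weight of any directed path from i to j (possibly empty when i = j).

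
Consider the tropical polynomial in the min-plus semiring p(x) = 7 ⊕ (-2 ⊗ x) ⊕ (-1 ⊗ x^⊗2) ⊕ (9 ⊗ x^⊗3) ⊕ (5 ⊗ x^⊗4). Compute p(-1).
p(-1) = -3

A tropical monomial a ⊗ x^⊗i evaluates to a + i · x. Evaluating each term at x = -1:
  Term 0 contributes 7 + 0 · -1 = 7
  Term 1 contributes -2 + 1 · -1 = -3
  Term 2 contributes -1 + 2 · -1 = -3
  Term 3 contributes 9 + 3 · -1 = 6
  Term 4 contributes 5 + 4 · -1 = 1
p(-1) = ⊕ of these = min[7, -3, -3, 6, 1] = -3.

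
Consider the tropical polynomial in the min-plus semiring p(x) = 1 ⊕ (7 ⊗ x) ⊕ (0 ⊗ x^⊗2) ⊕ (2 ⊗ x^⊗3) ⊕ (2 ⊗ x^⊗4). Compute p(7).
p(7) = 1

A tropical monomial a ⊗ x^⊗i evaluates to a + i · x. Evaluating each term at x = 7:
  Term 0 contributes 1 + 0 · 7 = 1
  Term 1 contributes 7 + 1 · 7 = 14
  Term 2 contributes 0 + 2 · 7 = 14
  Term 3 contributes 2 + 3 · 7 = 23
  Term 4 contributes 2 + 4 · 7 = 30
p(7) = ⊕ of these = min[1, 14, 14, 23, 30] = 1.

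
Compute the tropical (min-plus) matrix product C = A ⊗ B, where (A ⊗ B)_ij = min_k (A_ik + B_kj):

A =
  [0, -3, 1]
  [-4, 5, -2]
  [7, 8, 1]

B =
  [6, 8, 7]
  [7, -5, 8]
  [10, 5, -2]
A ⊗ B =
  [4, -8, -1]
  [2, 0, -4]
  [11, 3, -1]

Apply the min-plus product entry-by-entry:
  C[0][0] = min over k of (A[0][0] + B[0][0] = 0 + 6 = 6, A[0][1] + B[1][0] = -3 + 7 = 4, A[0][2] + B[2][0] = 1 + 10 = 11) = 4 (attained at k = 1)
  C[0][1] = min over k of (A[0][0] + B[0][1] = 0 + 8 = 8, A[0][1] + B[1][1] = -3 + -5 = -8, A[0][2] + B[2][1] = 1 + 5 = 6) = -8 (attained at k = 1)
  C[0][2] = min over k of (A[0][0] + B[0][2] = 0 + 7 = 7, A[0][1] + B[1][2] = -3 + 8 = 5, A[0][2] + B[2][2] = 1 + -2 = -1) = -1 (attained at k = 2)
  C[1][0] = min over k of (A[1][0] + B[0][0] = -4 + 6 = 2, A[1][1] + B[1][0] = 5 + 7 = 12, A[1][2] + B[2][0] = -2 + 10 = 8) = 2 (attained at k = 0)
  C[1][1] = min over k of (A[1][0] + B[0][1] = -4 + 8 = 4, A[1][1] + B[1][1] = 5 + -5 = 0, A[1][2] + B[2][1] = -2 + 5 = 3) = 0 (attained at k = 1)
  C[1][2] = min over k of (A[1][0] + B[0][2] = -4 + 7 = 3, A[1][1] + B[1][2] = 5 + 8 = 13, A[1][2] + B[2][2] = -2 + -2 = -4) = -4 (attained at k = 2)
  C[2][0] = min over k of (A[2][0] + B[0][0] = 7 + 6 = 13, A[2][1] + B[1][0] = 8 + 7 = 15, A[2][2] + B[2][0] = 1 + 10 = 11) = 11 (attained at k = 2)
  C[2][1] = min over k of (A[2][0] + B[0][1] = 7 + 8 = 15, A[2][1] + B[1][1] = 8 + -5 = 3, A[2][2] + B[2][1] = 1 + 5 = 6) = 3 (attained at k = 1)
  C[2][2] = min over k of (A[2][0] + B[0][2] = 7 + 7 = 14, A[2][1] + B[1][2] = 8 + 8 = 16, A[2][2] + B[2][2] = 1 + -2 = -1) = -1 (attained at k = 2)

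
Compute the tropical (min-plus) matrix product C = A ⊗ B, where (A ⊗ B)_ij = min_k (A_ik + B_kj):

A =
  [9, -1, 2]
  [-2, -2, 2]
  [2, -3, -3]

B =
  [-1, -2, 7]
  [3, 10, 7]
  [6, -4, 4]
A ⊗ B =
  [2, -2, 6]
  [-3, -4, 5]
  [0, -7, 1]

Apply the min-plus product entry-by-entry:
  C[0][0] = min over k of (A[0][0] + B[0][0] = 9 + -1 = 8, A[0][1] + B[1][0] = -1 + 3 = 2, A[0][2] + B[2][0] = 2 + 6 = 8) = 2 (attained at k = 1)
  C[0][1] = min over k of (A[0][0] + B[0][1] = 9 + -2 = 7, A[0][1] + B[1][1] = -1 + 10 = 9, A[0][2] + B[2][1] = 2 + -4 = -2) = -2 (attained at k = 2)
  C[0][2] = min over k of (A[0][0] + B[0][2] = 9 + 7 = 16, A[0][1] + B[1][2] = -1 + 7 = 6, A[0][2] + B[2][2] = 2 + 4 = 6) = 6 (attained at k = 1)
  C[1][0] = min over k of (A[1][0] + B[0][0] = -2 + -1 = -3, A[1][1] + B[1][0] = -2 + 3 = 1, A[1][2] + B[2][0] = 2 + 6 = 8) = -3 (attained at k = 0)
  C[1][1] = min over k of (A[1][0] + B[0][1] = -2 + -2 = -4, A[1][1] + B[1][1] = -2 + 10 = 8, A[1][2] + B[2][1] = 2 + -4 = -2) = -4 (attained at k = 0)
  C[1][2] = min over k of (A[1][0] + B[0][2] = -2 + 7 = 5, A[1][1] + B[1][2] = -2 + 7 = 5, A[1][2] + B[2][2] = 2 + 4 = 6) = 5 (attained at k = 0)
  C[2][0] = min over k of (A[2][0] + B[0][0] = 2 + -1 = 1, A[2][1] + B[1][0] = -3 + 3 = 0, A[2][2] + B[2][0] = -3 + 6 = 3) = 0 (attained at k = 1)
  C[2][1] = min over k of (A[2][0] + B[0][1] = 2 + -2 = 0, A[2][1] + B[1][1] = -3 + 10 = 7, A[2][2] + B[2][1] = -3 + -4 = -7) = -7 (attained at k = 2)
  C[2][2] = min over k of (A[2][0] + B[0][2] = 2 + 7 = 9, A[2][1] + B[1][2] = -3 + 7 = 4, A[2][2] + B[2][2] = -3 + 4 = 1) = 1 (attained at k = 2)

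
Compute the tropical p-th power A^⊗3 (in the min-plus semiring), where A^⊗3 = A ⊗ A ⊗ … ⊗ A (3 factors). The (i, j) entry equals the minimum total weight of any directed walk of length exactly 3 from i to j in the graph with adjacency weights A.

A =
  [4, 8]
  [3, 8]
A^⊗3 =
  [12, 16]
  [11, 15]

Each entry (A^⊗3)_ij equals the minimum over all length-3 walks i = v_0 → v_1 → … → v_3 = j of Σ_t A[v_t][v_{t+1}]. For example, for (i, j) = (0, 1) we minimise over 4 possible intermediate vertex sequences; the minimum is 16, attained along the walk 0 → 0 → 0 → 1.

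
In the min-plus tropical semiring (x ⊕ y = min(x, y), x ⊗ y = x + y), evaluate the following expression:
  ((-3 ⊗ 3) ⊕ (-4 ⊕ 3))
((-3 ⊗ 3) ⊕ (-4 ⊕ 3)) = -4

Expand innermost to outermost. Recall ⊕ takes the minimum of its arguments and ⊗ takes their sum. Working out the expression ((-3 ⊗ 3) ⊕ (-4 ⊕ 3)) gives -4.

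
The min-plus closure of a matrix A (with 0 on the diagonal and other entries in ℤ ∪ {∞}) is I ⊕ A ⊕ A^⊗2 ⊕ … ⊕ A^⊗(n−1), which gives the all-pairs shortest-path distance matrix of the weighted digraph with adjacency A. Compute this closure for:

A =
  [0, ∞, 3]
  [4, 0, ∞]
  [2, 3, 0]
Closure =
  [0, 6, 3]
  [4, 0, 7]
  [2, 3, 0]

This is the Floyd-Warshall all-pairs shortest-path computation. For each intermediate vertex k = 0, 1, …, 2, update dist[i][j] ← min(dist[i][j], dist[i][k] + dist[k][j]). The final matrix gives, for each (i, j), the minimum total weight of any directed path from i to j (possibly empty when i = j).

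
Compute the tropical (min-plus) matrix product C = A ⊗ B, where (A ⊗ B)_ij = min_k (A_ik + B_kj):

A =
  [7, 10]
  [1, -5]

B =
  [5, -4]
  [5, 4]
A ⊗ B =
  [12, 3]
  [0, -3]

Apply the min-plus product entry-by-entry:
  C[0][0] = min over k of (A[0][0] + B[0][0] = 7 + 5 = 12, A[0][1] + B[1][0] = 10 + 5 = 15) = 12 (attained at k = 0)
  C[0][1] = min over k of (A[0][0] + B[0][1] = 7 + -4 = 3, A[0][1] + B[1][1] = 10 + 4 = 14) = 3 (attained at k = 0)
  C[1][0] = min over k of (A[1][0] + B[0][0] = 1 + 5 = 6, A[1][1] + B[1][0] = -5 + 5 = 0) = 0 (attained at k = 1)
  C[1][1] = min over k of (A[1][0] + B[0][1] = 1 + -4 = -3, A[1][1] + B[1][1] = -5 + 4 = -1) = -3 (attained at k = 0)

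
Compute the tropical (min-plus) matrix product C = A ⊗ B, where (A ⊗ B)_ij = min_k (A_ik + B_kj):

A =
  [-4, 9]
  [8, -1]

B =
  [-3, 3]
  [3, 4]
A ⊗ B =
  [-7, -1]
  [2, 3]

Apply the min-plus product entry-by-entry:
  C[0][0] = min over k of (A[0][0] + B[0][0] = -4 + -3 = -7, A[0][1] + B[1][0] = 9 + 3 = 12) = -7 (attained at k = 0)
  C[0][1] = min over k of (A[0][0] + B[0][1] = -4 + 3 = -1, A[0][1] + B[1][1] = 9 + 4 = 13) = -1 (attained at k = 0)
  C[1][0] = min over k of (A[1][0] + B[0][0] = 8 + -3 = 5, A[1][1] + B[1][0] = -1 + 3 = 2) = 2 (attained at k = 1)
  C[1][1] = min over k of (A[1][0] + B[0][1] = 8 + 3 = 11, A[1][1] + B[1][1] = -1 + 4 = 3) = 3 (attained at k = 1)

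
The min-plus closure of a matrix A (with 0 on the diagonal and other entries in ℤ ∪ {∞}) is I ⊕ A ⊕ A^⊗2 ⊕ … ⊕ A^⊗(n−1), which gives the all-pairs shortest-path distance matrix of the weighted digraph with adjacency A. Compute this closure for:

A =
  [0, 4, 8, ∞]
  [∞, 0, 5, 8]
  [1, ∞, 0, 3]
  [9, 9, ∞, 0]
Closure =
  [0, 4, 8, 11]
  [6, 0, 5, 8]
  [1, 5, 0, 3]
  [9, 9, 14, 0]

This is the Floyd-Warshall all-pairs shortest-path computation. For each intermediate vertex k = 0, 1, …, 3, update dist[i][j] ← min(dist[i][j], dist[i][k] + dist[k][j]). The final matrix gives, for each (i, j), the minimum total weight of any directed path from i to j (possibly empty when i = j).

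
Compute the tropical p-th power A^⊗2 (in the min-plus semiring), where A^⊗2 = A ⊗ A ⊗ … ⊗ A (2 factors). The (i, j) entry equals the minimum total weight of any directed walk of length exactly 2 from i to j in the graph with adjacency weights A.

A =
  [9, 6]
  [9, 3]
A^⊗2 =
  [15, 9]
  [12, 6]

Each entry (A^⊗2)_ij equals the minimum over all length-2 walks i = v_0 → v_1 → … → v_2 = j of Σ_t A[v_t][v_{t+1}]. For example, for (i, j) = (0, 1) we minimise over 2 possible intermediate vertex sequences; the minimum is 9, attained along the walk 0 → 1 → 1.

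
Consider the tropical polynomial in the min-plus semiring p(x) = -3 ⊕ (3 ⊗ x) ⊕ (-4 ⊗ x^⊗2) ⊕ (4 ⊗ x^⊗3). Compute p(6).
p(6) = -3

A tropical monomial a ⊗ x^⊗i evaluates to a + i · x. Evaluating each term at x = 6:
  Term 0 contributes -3 + 0 · 6 = -3
  Term 1 contributes 3 + 1 · 6 = 9
  Term 2 contributes -4 + 2 · 6 = 8
  Term 3 contributes 4 + 3 · 6 = 22
p(6) = ⊕ of these = min[-3, 9, 8, 22] = -3.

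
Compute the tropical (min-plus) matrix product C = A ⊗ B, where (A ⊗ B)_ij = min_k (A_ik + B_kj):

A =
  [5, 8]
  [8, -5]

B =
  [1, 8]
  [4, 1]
A ⊗ B =
  [6, 9]
  [-1, -4]

Apply the min-plus product entry-by-entry:
  C[0][0] = min over k of (A[0][0] + B[0][0] = 5 + 1 = 6, A[0][1] + B[1][0] = 8 + 4 = 12) = 6 (attained at k = 0)
  C[0][1] = min over k of (A[0][0] + B[0][1] = 5 + 8 = 13, A[0][1] + B[1][1] = 8 + 1 = 9) = 9 (attained at k = 1)
  C[1][0] = min over k of (A[1][0] + B[0][0] = 8 + 1 = 9, A[1][1] + B[1][0] = -5 + 4 = -1) = -1 (attained at k = 1)
  C[1][1] = min over k of (A[1][0] + B[0][1] = 8 + 8 = 16, A[1][1] + B[1][1] = -5 + 1 = -4) = -4 (attained at k = 1)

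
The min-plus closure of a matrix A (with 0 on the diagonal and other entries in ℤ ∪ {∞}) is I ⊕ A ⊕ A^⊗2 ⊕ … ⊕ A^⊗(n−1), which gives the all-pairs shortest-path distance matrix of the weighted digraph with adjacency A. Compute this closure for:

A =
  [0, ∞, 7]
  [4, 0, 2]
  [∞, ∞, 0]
Closure =
  [0, ∞, 7]
  [4, 0, 2]
  [∞, ∞, 0]

This is the Floyd-Warshall all-pairs shortest-path computation. For each intermediate vertex k = 0, 1, …, 2, update dist[i][j] ← min(dist[i][j], dist[i][k] + dist[k][j]). The final matrix gives, for each (i, j), the minimum total weight of any directed path from i to j (possibly empty when i = j).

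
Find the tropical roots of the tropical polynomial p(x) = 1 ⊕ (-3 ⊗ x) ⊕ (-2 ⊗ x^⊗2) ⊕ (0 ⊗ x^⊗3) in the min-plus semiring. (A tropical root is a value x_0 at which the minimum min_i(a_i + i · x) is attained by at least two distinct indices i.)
Roots: {-2, -1, 4}

Each tropical root is a break point of the lower envelope of the lines y = a_i + i · x (there are 4 lines, with slopes 0, 1, ..., 3). Only the lines that attain the minimum somewhere contribute to roots; other lines are dominated. Here the surviving (envelope) indices are i = 3, i = 2, i = 1, i = 0.
Intersections between consecutive envelope lines give the roots: for adjacent envelope indices i < j the intersection is x = (a_i − a_j) / (j − i). Reading off the sorted break points: {-2, -1, 4}.
Verification: at each break x_0, at least two indices attain the minimum of min_i(a_i + i · x_0).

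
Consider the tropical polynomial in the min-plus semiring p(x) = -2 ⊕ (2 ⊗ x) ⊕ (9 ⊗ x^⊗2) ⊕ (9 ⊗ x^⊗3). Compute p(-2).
p(-2) = -2

A tropical monomial a ⊗ x^⊗i evaluates to a + i · x. Evaluating each term at x = -2:
  Term 0 contributes -2 + 0 · -2 = -2
  Term 1 contributes 2 + 1 · -2 = 0
  Term 2 contributes 9 + 2 · -2 = 5
  Term 3 contributes 9 + 3 · -2 = 3
p(-2) = ⊕ of these = min[-2, 0, 5, 3] = -2.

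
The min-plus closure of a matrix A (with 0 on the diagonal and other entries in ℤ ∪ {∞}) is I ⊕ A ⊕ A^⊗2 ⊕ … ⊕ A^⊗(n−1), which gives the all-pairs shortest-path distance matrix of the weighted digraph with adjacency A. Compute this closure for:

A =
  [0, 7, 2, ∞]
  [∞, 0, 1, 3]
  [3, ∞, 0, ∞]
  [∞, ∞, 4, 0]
Closure =
  [0, 7, 2, 10]
  [4, 0, 1, 3]
  [3, 10, 0, 13]
  [7, 14, 4, 0]

This is the Floyd-Warshall all-pairs shortest-path computation. For each intermediate vertex k = 0, 1, …, 3, update dist[i][j] ← min(dist[i][j], dist[i][k] + dist[k][j]). The final matrix gives, for each (i, j), the minimum total weight of any directed path from i to j (possibly empty when i = j).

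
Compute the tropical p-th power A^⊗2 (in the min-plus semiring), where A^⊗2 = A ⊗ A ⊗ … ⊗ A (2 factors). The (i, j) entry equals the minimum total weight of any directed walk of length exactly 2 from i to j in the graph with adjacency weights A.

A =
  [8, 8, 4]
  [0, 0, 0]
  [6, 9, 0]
A^⊗2 =
  [8, 8, 4]
  [0, 0, 0]
  [6, 9, 0]

Each entry (A^⊗2)_ij equals the minimum over all length-2 walks i = v_0 → v_1 → … → v_2 = j of Σ_t A[v_t][v_{t+1}]. For example, for (i, j) = (0, 2) we minimise over 3 possible intermediate vertex sequences; the minimum is 4, attained along the walk 0 → 2 → 2.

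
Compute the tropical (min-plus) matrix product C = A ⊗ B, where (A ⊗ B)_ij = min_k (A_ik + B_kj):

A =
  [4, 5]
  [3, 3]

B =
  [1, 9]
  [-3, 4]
A ⊗ B =
  [2, 9]
  [0, 7]

Apply the min-plus product entry-by-entry:
  C[0][0] = min over k of (A[0][0] + B[0][0] = 4 + 1 = 5, A[0][1] + B[1][0] = 5 + -3 = 2) = 2 (attained at k = 1)
  C[0][1] = min over k of (A[0][0] + B[0][1] = 4 + 9 = 13, A[0][1] + B[1][1] = 5 + 4 = 9) = 9 (attained at k = 1)
  C[1][0] = min over k of (A[1][0] + B[0][0] = 3 + 1 = 4, A[1][1] + B[1][0] = 3 + -3 = 0) = 0 (attained at k = 1)
  C[1][1] = min over k of (A[1][0] + B[0][1] = 3 + 9 = 12, A[1][1] + B[1][1] = 3 + 4 = 7) = 7 (attained at k = 1)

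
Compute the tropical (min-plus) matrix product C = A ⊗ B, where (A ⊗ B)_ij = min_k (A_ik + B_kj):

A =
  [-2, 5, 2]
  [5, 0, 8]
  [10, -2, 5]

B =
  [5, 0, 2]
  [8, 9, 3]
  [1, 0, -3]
A ⊗ B =
  [3, -2, -1]
  [8, 5, 3]
  [6, 5, 1]

Apply the min-plus product entry-by-entry:
  C[0][0] = min over k of (A[0][0] + B[0][0] = -2 + 5 = 3, A[0][1] + B[1][0] = 5 + 8 = 13, A[0][2] + B[2][0] = 2 + 1 = 3) = 3 (attained at k = 0)
  C[0][1] = min over k of (A[0][0] + B[0][1] = -2 + 0 = -2, A[0][1] + B[1][1] = 5 + 9 = 14, A[0][2] + B[2][1] = 2 + 0 = 2) = -2 (attained at k = 0)
  C[0][2] = min over k of (A[0][0] + B[0][2] = -2 + 2 = 0, A[0][1] + B[1][2] = 5 + 3 = 8, A[0][2] + B[2][2] = 2 + -3 = -1) = -1 (attained at k = 2)
  C[1][0] = min over k of (A[1][0] + B[0][0] = 5 + 5 = 10, A[1][1] + B[1][0] = 0 + 8 = 8, A[1][2] + B[2][0] = 8 + 1 = 9) = 8 (attained at k = 1)
  C[1][1] = min over k of (A[1][0] + B[0][1] = 5 + 0 = 5, A[1][1] + B[1][1] = 0 + 9 = 9, A[1][2] + B[2][1] = 8 + 0 = 8) = 5 (attained at k = 0)
  C[1][2] = min over k of (A[1][0] + B[0][2] = 5 + 2 = 7, A[1][1] + B[1][2] = 0 + 3 = 3, A[1][2] + B[2][2] = 8 + -3 = 5) = 3 (attained at k = 1)
  C[2][0] = min over k of (A[2][0] + B[0][0] = 10 + 5 = 15, A[2][1] + B[1][0] = -2 + 8 = 6, A[2][2] + B[2][0] = 5 + 1 = 6) = 6 (attained at k = 1)
  C[2][1] = min over k of (A[2][0] + B[0][1] = 10 + 0 = 10, A[2][1] + B[1][1] = -2 + 9 = 7, A[2][2] + B[2][1] = 5 + 0 = 5) = 5 (attained at k = 2)
  C[2][2] = min over k of (A[2][0] + B[0][2] = 10 + 2 = 12, A[2][1] + B[1][2] = -2 + 3 = 1, A[2][2] + B[2][2] = 5 + -3 = 2) = 1 (attained at k = 1)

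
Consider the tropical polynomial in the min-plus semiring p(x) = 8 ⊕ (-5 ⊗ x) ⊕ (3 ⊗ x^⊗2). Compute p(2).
p(2) = -3

A tropical monomial a ⊗ x^⊗i evaluates to a + i · x. Evaluating each term at x = 2:
  Term 0 contributes 8 + 0 · 2 = 8
  Term 1 contributes -5 + 1 · 2 = -3
  Term 2 contributes 3 + 2 · 2 = 7
p(2) = ⊕ of these = min[8, -3, 7] = -3.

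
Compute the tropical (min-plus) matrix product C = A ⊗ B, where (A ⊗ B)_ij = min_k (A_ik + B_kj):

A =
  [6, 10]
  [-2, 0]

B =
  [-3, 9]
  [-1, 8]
A ⊗ B =
  [3, 15]
  [-5, 7]

Apply the min-plus product entry-by-entry:
  C[0][0] = min over k of (A[0][0] + B[0][0] = 6 + -3 = 3, A[0][1] + B[1][0] = 10 + -1 = 9) = 3 (attained at k = 0)
  C[0][1] = min over k of (A[0][0] + B[0][1] = 6 + 9 = 15, A[0][1] + B[1][1] = 10 + 8 = 18) = 15 (attained at k = 0)
  C[1][0] = min over k of (A[1][0] + B[0][0] = -2 + -3 = -5, A[1][1] + B[1][0] = 0 + -1 = -1) = -5 (attained at k = 0)
  C[1][1] = min over k of (A[1][0] + B[0][1] = -2 + 9 = 7, A[1][1] + B[1][1] = 0 + 8 = 8) = 7 (attained at k = 0)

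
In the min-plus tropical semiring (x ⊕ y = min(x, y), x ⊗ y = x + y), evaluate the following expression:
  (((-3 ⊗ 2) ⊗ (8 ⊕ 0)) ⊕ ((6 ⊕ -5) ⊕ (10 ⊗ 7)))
(((-3 ⊗ 2) ⊗ (8 ⊕ 0)) ⊕ ((6 ⊕ -5) ⊕ (10 ⊗ 7))) = -5

Expand innermost to outermost. Recall ⊕ takes the minimum of its arguments and ⊗ takes their sum. Working out the expression (((-3 ⊗ 2) ⊗ (8 ⊕ 0)) ⊕ ((6 ⊕ -5) ⊕ (10 ⊗ 7))) gives -5.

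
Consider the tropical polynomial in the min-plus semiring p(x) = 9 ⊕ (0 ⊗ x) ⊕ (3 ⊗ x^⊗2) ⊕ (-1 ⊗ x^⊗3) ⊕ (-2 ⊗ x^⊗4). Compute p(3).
p(3) = 3

A tropical monomial a ⊗ x^⊗i evaluates to a + i · x. Evaluating each term at x = 3:
  Term 0 contributes 9 + 0 · 3 = 9
  Term 1 contributes 0 + 1 · 3 = 3
  Term 2 contributes 3 + 2 · 3 = 9
  Term 3 contributes -1 + 3 · 3 = 8
  Term 4 contributes -2 + 4 · 3 = 10
p(3) = ⊕ of these = min[9, 3, 9, 8, 10] = 3.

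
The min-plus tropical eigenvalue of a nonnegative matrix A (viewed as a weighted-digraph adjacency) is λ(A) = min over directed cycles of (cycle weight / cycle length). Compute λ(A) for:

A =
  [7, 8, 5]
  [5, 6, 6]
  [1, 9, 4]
λ(A) = 3

Enumerate directed cycles and compute their means (weight / length). Sample:
  cycle 0 → 0: weight = 7, length = 1, mean = 7/1 ≈ 7.000
  cycle 1 → 1: weight = 6, length = 1, mean = 6/1 ≈ 6.000
  cycle 2 → 2: weight = 4, length = 1, mean = 4/1 ≈ 4.000
  cycle 0 → 1 → 0: weight = 13, length = 2, mean = 13/2 ≈ 6.500
  cycle 0 → 2 → 0: weight = 6, length = 2, mean = 6/2 ≈ 3.000
  cycle 1 → 0 → 1: weight = 13, length = 2, mean = 13/2 ≈ 6.500
Minimum mean = 3.000, attained e.g. along the cycle 0 → 2 → 0 with weight 6 and length 2. So λ(A) = 6/2 = 3.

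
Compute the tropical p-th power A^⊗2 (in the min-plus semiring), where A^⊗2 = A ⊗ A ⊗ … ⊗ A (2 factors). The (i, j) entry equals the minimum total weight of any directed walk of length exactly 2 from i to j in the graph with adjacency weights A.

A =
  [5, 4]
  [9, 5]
A^⊗2 =
  [10, 9]
  [14, 10]

Each entry (A^⊗2)_ij equals the minimum over all length-2 walks i = v_0 → v_1 → … → v_2 = j of Σ_t A[v_t][v_{t+1}]. For example, for (i, j) = (0, 1) we minimise over 2 possible intermediate vertex sequences; the minimum is 9, attained along the walk 0 → 0 → 1.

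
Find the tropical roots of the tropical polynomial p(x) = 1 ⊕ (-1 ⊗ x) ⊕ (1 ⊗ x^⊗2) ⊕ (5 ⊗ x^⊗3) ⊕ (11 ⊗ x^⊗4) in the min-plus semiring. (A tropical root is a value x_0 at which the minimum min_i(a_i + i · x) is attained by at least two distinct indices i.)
Roots: {-6, -4, -2, 2}

Each tropical root is a break point of the lower envelope of the lines y = a_i + i · x (there are 5 lines, with slopes 0, 1, ..., 4). Only the lines that attain the minimum somewhere contribute to roots; other lines are dominated. Here the surviving (envelope) indices are i = 4, i = 3, i = 2, i = 1, i = 0.
Intersections between consecutive envelope lines give the roots: for adjacent envelope indices i < j the intersection is x = (a_i − a_j) / (j − i). Reading off the sorted break points: {-6, -4, -2, 2}.
Verification: at each break x_0, at least two indices attain the minimum of min_i(a_i + i · x_0).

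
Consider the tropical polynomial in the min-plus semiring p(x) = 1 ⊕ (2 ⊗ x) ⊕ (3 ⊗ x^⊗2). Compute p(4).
p(4) = 1

A tropical monomial a ⊗ x^⊗i evaluates to a + i · x. Evaluating each term at x = 4:
  Term 0 contributes 1 + 0 · 4 = 1
  Term 1 contributes 2 + 1 · 4 = 6
  Term 2 contributes 3 + 2 · 4 = 11
p(4) = ⊕ of these = min[1, 6, 11] = 1.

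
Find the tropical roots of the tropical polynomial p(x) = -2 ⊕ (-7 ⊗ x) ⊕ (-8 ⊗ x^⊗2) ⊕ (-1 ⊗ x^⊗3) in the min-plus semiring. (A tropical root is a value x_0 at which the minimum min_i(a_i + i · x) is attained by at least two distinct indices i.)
Roots: {-7, 1, 5}

Each tropical root is a break point of the lower envelope of the lines y = a_i + i · x (there are 4 lines, with slopes 0, 1, ..., 3). Only the lines that attain the minimum somewhere contribute to roots; other lines are dominated. Here the surviving (envelope) indices are i = 3, i = 2, i = 1, i = 0.
Intersections between consecutive envelope lines give the roots: for adjacent envelope indices i < j the intersection is x = (a_i − a_j) / (j − i). Reading off the sorted break points: {-7, 1, 5}.
Verification: at each break x_0, at least two indices attain the minimum of min_i(a_i + i · x_0).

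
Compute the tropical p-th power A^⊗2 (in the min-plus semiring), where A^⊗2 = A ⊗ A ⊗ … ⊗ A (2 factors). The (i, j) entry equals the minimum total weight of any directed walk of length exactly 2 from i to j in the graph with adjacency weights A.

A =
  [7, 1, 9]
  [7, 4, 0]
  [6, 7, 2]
A^⊗2 =
  [8, 5, 1]
  [6, 7, 2]
  [8, 7, 4]

Each entry (A^⊗2)_ij equals the minimum over all length-2 walks i = v_0 → v_1 → … → v_2 = j of Σ_t A[v_t][v_{t+1}]. For example, for (i, j) = (0, 2) we minimise over 3 possible intermediate vertex sequences; the minimum is 1, attained along the walk 0 → 1 → 2.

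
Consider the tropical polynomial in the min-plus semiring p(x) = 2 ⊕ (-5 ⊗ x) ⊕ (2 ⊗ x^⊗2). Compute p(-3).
p(-3) = -8

A tropical monomial a ⊗ x^⊗i evaluates to a + i · x. Evaluating each term at x = -3:
  Term 0 contributes 2 + 0 · -3 = 2
  Term 1 contributes -5 + 1 · -3 = -8
  Term 2 contributes 2 + 2 · -3 = -4
p(-3) = ⊕ of these = min[2, -8, -4] = -8.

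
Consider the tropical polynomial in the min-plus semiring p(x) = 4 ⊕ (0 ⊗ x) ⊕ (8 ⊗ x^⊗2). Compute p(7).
p(7) = 4

A tropical monomial a ⊗ x^⊗i evaluates to a + i · x. Evaluating each term at x = 7:
  Term 0 contributes 4 + 0 · 7 = 4
  Term 1 contributes 0 + 1 · 7 = 7
  Term 2 contributes 8 + 2 · 7 = 22
p(7) = ⊕ of these = min[4, 7, 22] = 4.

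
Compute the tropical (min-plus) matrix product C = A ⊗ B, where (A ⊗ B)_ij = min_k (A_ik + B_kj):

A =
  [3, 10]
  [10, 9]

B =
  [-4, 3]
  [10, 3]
A ⊗ B =
  [-1, 6]
  [6, 12]

Apply the min-plus product entry-by-entry:
  C[0][0] = min over k of (A[0][0] + B[0][0] = 3 + -4 = -1, A[0][1] + B[1][0] = 10 + 10 = 20) = -1 (attained at k = 0)
  C[0][1] = min over k of (A[0][0] + B[0][1] = 3 + 3 = 6, A[0][1] + B[1][1] = 10 + 3 = 13) = 6 (attained at k = 0)
  C[1][0] = min over k of (A[1][0] + B[0][0] = 10 + -4 = 6, A[1][1] + B[1][0] = 9 + 10 = 19) = 6 (attained at k = 0)
  C[1][1] = min over k of (A[1][0] + B[0][1] = 10 + 3 = 13, A[1][1] + B[1][1] = 9 + 3 = 12) = 12 (attained at k = 1)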